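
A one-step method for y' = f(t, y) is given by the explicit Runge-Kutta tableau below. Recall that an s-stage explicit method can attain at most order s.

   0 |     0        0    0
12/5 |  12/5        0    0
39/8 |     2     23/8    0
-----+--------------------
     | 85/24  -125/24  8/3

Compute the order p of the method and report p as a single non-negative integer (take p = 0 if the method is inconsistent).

b = (85/24, -125/24, 8/3)
c = (0, 12/5, 39/8)
Ac = (0, 0, 69/10)
Σ b_i: 85/24·1 + (-125/24)·1 + 8/3·1 = 1 ✓
b·c: (-125/24)·12/5 + 8/3·39/8 = 1/2 ✓
b·c²: (-125/24)·144/25 + 8/3·1521/64 = 267/8 ≠ 1/3 ⇒ order 2.
b·Ac: 8/3·69/10 = 92/5 ≠ 1/6

2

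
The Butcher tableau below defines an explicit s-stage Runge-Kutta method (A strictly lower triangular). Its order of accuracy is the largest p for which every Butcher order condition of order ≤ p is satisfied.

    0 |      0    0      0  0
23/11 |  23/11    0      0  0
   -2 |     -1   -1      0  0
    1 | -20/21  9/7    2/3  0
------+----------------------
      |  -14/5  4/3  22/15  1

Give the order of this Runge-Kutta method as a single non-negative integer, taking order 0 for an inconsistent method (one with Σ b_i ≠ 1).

1

b = (-14/5, 4/3, 22/15, 1)
c = (0, 23/11, -2, 1)
Ac = (0, 0, -23/11, 313/231)
Σ b_i: (-14/5)·1 + 4/3·1 + 22/15·1 + 1·1 = 1 ✓
b·c: 4/3·23/11 + 22/15·(-2) + 1·1 = 47/55 ≠ 1/2 ⇒ order 1.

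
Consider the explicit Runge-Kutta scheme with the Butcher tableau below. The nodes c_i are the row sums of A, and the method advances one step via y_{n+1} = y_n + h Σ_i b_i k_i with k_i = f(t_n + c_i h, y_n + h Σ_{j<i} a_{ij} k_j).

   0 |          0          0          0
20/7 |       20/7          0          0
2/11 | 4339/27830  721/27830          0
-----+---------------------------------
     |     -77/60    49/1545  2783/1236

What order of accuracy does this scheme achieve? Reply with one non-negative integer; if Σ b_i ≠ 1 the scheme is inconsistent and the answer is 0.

b = (-77/60, 49/1545, 2783/1236)
c = (0, 20/7, 2/11)
Ac = (0, 0, 206/2783)
Σ b_i: (-77/60)·1 + 49/1545·1 + 2783/1236·1 = 1 ✓
b·c: 49/1545·20/7 + 2783/1236·2/11 = 1/2 ✓
b·c²: 49/1545·400/49 + 2783/1236·4/121 = 1/3 ✓
b·Ac: 2783/1236·206/2783 = 1/6 ✓; 3 stages ⇒ order 3.

3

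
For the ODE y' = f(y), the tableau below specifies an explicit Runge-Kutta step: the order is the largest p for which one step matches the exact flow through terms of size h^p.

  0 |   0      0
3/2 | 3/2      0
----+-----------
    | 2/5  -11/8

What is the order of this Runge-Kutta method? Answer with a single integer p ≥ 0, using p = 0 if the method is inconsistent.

0

b = (2/5, -11/8)
c = (0, 3/2)
Σ b_i: 2/5·1 + (-11/8)·1 = -39/40 ≠ 1 ⇒ order 0.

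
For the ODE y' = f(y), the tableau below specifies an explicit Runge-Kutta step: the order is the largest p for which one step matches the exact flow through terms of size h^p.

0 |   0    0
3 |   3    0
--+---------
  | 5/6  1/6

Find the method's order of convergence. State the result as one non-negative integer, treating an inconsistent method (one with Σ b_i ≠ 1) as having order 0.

2

b = (5/6, 1/6)
c = (0, 3)
Σ b_i: 5/6·1 + 1/6·1 = 1 ✓
b·c: 1/6·3 = 1/2 ✓; 2 stages ⇒ order 2.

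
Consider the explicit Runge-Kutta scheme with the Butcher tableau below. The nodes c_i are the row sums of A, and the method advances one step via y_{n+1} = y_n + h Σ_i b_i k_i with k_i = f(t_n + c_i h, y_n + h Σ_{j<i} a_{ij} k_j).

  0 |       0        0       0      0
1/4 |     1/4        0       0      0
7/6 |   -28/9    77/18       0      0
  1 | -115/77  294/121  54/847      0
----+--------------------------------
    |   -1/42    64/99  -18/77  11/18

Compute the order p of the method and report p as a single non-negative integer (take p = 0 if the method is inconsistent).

b = (-1/42, 64/99, -18/77, 11/18)
c = (0, 1/4, 7/6, 1)
Ac = (0, 0, 77/72, 15/22)
Σ b_i: (-1/42)·1 + 64/99·1 + (-18/77)·1 + 11/18·1 = 1 ✓
b·c: 64/99·1/4 + (-18/77)·7/6 + 11/18·1 = 1/2 ✓
b·c²: 64/99·1/16 + (-18/77)·49/36 + 11/18·1 = 1/3 ✓
b·Ac: (-18/77)·77/72 + 11/18·15/22 = 1/6 ✓
b·c³: 64/99·1/64 + (-18/77)·343/216 + 11/18·1 = 1/4 ✓
b·(c∘Ac): (-18/77)·539/432 + 11/18·15/22 = 1/8 ✓
b·Ac²: (-18/77)·77/288 + 11/18·21/88 = 1/12 ✓
b·A²c: 11/18·3/44 = 1/24 ✓; 4 stages ⇒ order 4.

4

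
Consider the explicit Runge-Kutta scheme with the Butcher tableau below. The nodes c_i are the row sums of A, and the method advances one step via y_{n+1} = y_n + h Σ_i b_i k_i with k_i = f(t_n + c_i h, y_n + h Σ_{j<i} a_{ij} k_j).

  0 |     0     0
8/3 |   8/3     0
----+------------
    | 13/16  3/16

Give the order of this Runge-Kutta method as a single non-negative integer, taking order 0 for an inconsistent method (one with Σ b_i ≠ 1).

2

b = (13/16, 3/16)
c = (0, 8/3)
Σ b_i: 13/16·1 + 3/16·1 = 1 ✓
b·c: 3/16·8/3 = 1/2 ✓; 2 stages ⇒ order 2.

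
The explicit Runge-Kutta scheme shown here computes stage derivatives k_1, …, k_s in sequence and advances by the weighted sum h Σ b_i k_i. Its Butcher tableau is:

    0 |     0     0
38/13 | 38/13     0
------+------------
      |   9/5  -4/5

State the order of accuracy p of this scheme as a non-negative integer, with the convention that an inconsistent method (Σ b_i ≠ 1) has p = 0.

1

b = (9/5, -4/5)
c = (0, 38/13)
Σ b_i: 9/5·1 + (-4/5)·1 = 1 ✓
b·c: (-4/5)·38/13 = -152/65 ≠ 1/2 ⇒ order 1.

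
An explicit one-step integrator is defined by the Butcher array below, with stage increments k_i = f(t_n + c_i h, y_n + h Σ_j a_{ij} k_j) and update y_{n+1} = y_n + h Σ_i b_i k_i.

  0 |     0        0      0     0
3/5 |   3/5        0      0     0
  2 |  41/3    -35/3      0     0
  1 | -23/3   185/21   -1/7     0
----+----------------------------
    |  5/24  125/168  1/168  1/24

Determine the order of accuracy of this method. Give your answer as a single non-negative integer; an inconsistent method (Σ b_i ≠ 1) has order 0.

b = (5/24, 125/168, 1/168, 1/24)
c = (0, 3/5, 2, 1)
Ac = (0, 0, -7, 5)
Σ b_i: 5/24·1 + 125/168·1 + 1/168·1 + 1/24·1 = 1 ✓
b·c: 125/168·3/5 + 1/168·2 + 1/24·1 = 1/2 ✓
b·c²: 125/168·9/25 + 1/168·4 + 1/24·1 = 1/3 ✓
b·Ac: 1/168·(-7) + 1/24·5 = 1/6 ✓
b·c³: 125/168·27/125 + 1/168·8 + 1/24·1 = 1/4 ✓
b·(c∘Ac): 1/168·(-14) + 1/24·5 = 1/8 ✓
b·Ac²: 1/168·(-21/5) + 1/24·13/5 = 1/12 ✓
b·A²c: 1/24·1 = 1/24 ✓; 4 stages ⇒ order 4.

4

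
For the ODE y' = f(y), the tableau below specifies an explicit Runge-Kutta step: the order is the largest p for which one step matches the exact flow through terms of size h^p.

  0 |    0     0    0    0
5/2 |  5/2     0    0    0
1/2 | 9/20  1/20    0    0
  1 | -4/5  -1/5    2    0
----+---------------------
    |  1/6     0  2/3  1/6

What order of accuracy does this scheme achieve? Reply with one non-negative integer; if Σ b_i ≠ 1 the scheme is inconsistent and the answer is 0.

b = (1/6, 0, 2/3, 1/6)
c = (0, 5/2, 1/2, 1)
Ac = (0, 0, 1/8, 1/2)
Σ b_i: 1/6·1 + 2/3·1 + 1/6·1 = 1 ✓
b·c: 2/3·1/2 + 1/6·1 = 1/2 ✓
b·c²: 2/3·1/4 + 1/6·1 = 1/3 ✓
b·Ac: 2/3·1/8 + 1/6·1/2 = 1/6 ✓
b·c³: 2/3·1/8 + 1/6·1 = 1/4 ✓
b·(c∘Ac): 2/3·1/16 + 1/6·1/2 = 1/8 ✓
b·Ac²: 2/3·5/16 + 1/6·(-3/4) = 1/12 ✓
b·A²c: 1/6·1/4 = 1/24 ✓; 4 stages ⇒ order 4.

4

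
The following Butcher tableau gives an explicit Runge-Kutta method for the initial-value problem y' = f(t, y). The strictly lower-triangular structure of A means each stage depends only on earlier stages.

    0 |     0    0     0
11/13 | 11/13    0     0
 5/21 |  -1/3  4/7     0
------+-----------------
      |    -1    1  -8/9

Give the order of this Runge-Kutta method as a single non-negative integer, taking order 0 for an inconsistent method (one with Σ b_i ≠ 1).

b = (-1, 1, -8/9)
c = (0, 11/13, 5/21)
Ac = (0, 0, 44/91)
Σ b_i: (-1)·1 + 1·1 + (-8/9)·1 = -8/9 ≠ 1 ⇒ order 0.

0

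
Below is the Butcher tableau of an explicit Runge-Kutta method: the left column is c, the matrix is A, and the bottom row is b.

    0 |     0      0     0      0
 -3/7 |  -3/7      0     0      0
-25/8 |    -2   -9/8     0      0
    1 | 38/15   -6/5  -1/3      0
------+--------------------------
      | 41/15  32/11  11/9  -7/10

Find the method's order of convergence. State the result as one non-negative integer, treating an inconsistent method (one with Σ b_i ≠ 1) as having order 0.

b = (41/15, 32/11, 11/9, -7/10)
c = (0, -3/7, -25/8, 1)
Ac = (0, 0, 27/56, 1307/840)
Σ b_i: 41/15·1 + 32/11·1 + 11/9·1 + (-7/10)·1 = 6103/990 ≠ 1 ⇒ order 0.

0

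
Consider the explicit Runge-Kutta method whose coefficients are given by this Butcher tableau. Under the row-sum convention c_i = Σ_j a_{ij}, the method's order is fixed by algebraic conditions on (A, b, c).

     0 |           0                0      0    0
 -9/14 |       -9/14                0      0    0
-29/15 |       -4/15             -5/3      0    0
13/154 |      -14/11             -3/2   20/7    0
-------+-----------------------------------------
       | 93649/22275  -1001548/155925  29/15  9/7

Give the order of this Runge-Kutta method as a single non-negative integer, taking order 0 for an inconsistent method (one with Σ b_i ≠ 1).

2

b = (93649/22275, -1001548/155925, 29/15, 9/7)
c = (0, -9/14, -29/15, 13/154)
Ac = (0, 0, 15/14, -383/84)
Σ b_i: 93649/22275·1 + (-1001548/155925)·1 + 29/15·1 + 9/7·1 = 1 ✓
b·c: (-1001548/155925)·(-9/14) + 29/15·(-29/15) + 9/7·13/154 = 1/2 ✓
b·c²: (-1001548/155925)·81/196 + 29/15·841/225 + 9/7·169/23716 = 366671609/80041500 ≠ 1/3 ⇒ order 2.
b·Ac: 29/15·15/14 + 9/7·(-383/84) = -743/196 ≠ 1/6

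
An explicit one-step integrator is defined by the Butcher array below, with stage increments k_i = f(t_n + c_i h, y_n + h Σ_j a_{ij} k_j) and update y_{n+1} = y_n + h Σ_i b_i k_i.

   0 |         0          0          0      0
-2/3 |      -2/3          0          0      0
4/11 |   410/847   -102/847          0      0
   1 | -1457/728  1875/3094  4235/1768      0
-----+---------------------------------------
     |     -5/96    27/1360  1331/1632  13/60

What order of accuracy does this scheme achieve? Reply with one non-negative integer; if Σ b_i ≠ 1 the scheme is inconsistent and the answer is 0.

b = (-5/96, 27/1360, 1331/1632, 13/60)
c = (0, -2/3, 4/11, 1)
Ac = (0, 0, 68/847, 85/182)
Σ b_i: (-5/96)·1 + 27/1360·1 + 1331/1632·1 + 13/60·1 = 1 ✓
b·c: 27/1360·(-2/3) + 1331/1632·4/11 + 13/60·1 = 1/2 ✓
b·c²: 27/1360·4/9 + 1331/1632·16/121 + 13/60·1 = 1/3 ✓
b·Ac: 1331/1632·68/847 + 13/60·85/182 = 1/6 ✓
b·c³: 27/1360·(-8/27) + 1331/1632·64/1331 + 13/60·1 = 1/4 ✓
b·(c∘Ac): 1331/1632·272/9317 + 13/60·85/182 = 1/8 ✓
b·Ac²: 1331/1632·(-136/2541) + 13/60·160/273 = 1/12 ✓
b·A²c: 13/60·5/26 = 1/24 ✓; 4 stages ⇒ order 4.

4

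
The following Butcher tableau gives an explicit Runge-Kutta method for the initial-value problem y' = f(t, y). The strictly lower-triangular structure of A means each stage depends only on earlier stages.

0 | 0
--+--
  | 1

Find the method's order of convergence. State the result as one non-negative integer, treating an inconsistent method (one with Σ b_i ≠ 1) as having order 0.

1

b = (1)
c = (0)
Σ b_i: 1·1 = 1 ✓; 1 stage ⇒ order 1.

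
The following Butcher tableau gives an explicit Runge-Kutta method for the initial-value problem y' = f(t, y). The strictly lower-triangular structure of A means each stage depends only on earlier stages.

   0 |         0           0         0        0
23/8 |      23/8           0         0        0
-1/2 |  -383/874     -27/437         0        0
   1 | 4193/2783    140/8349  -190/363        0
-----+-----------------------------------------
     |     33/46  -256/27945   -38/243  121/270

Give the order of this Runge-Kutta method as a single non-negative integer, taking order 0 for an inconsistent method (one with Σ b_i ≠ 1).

4

b = (33/46, -256/27945, -38/243, 121/270)
c = (0, 23/8, -1/2, 1)
Ac = (0, 0, -27/152, 75/242)
Σ b_i: 33/46·1 + (-256/27945)·1 + (-38/243)·1 + 121/270·1 = 1 ✓
b·c: (-256/27945)·23/8 + (-38/243)·(-1/2) + 121/270·1 = 1/2 ✓
b·c²: (-256/27945)·529/64 + (-38/243)·1/4 + 121/270·1 = 1/3 ✓
b·Ac: (-38/243)·(-27/152) + 121/270·75/242 = 1/6 ✓
b·c³: (-256/27945)·12167/512 + (-38/243)·(-1/8) + 121/270·1 = 1/4 ✓
b·(c∘Ac): (-38/243)·27/304 + 121/270·75/242 = 1/8 ✓
b·Ac²: (-38/243)·(-621/1216) + 121/270·15/1936 = 1/12 ✓
b·A²c: 121/270·45/484 = 1/24 ✓; 4 stages ⇒ order 4.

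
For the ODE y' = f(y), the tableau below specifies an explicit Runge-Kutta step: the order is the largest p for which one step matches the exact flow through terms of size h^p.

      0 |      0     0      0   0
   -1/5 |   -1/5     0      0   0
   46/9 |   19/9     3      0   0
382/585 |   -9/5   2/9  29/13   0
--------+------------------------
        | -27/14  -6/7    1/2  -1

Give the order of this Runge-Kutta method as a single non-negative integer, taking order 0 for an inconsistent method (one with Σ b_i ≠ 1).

0

b = (-27/14, -6/7, 1/2, -1)
c = (0, -1/5, 46/9, 382/585)
Ac = (0, 0, -3/5, 6644/585)
Σ b_i: (-27/14)·1 + (-6/7)·1 + 1/2·1 + (-1)·1 = -23/7 ≠ 1 ⇒ order 0.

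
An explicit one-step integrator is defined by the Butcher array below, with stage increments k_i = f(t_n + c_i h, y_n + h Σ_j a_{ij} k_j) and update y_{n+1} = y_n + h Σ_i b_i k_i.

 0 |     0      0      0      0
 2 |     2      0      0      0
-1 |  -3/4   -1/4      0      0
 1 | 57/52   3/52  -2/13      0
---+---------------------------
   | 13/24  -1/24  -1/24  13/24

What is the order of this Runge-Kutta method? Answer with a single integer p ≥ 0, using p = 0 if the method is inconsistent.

b = (13/24, -1/24, -1/24, 13/24)
c = (0, 2, -1, 1)
Ac = (0, 0, -1/2, 7/26)
Σ b_i: 13/24·1 + (-1/24)·1 + (-1/24)·1 + 13/24·1 = 1 ✓
b·c: (-1/24)·2 + (-1/24)·(-1) + 13/24·1 = 1/2 ✓
b·c²: (-1/24)·4 + (-1/24)·1 + 13/24·1 = 1/3 ✓
b·Ac: (-1/24)·(-1/2) + 13/24·7/26 = 1/6 ✓
b·c³: (-1/24)·8 + (-1/24)·(-1) + 13/24·1 = 1/4 ✓
b·(c∘Ac): (-1/24)·1/2 + 13/24·7/26 = 1/8 ✓
b·Ac²: (-1/24)·(-1) + 13/24·1/13 = 1/12 ✓
b·A²c: 13/24·1/13 = 1/24 ✓; 4 stages ⇒ order 4.

4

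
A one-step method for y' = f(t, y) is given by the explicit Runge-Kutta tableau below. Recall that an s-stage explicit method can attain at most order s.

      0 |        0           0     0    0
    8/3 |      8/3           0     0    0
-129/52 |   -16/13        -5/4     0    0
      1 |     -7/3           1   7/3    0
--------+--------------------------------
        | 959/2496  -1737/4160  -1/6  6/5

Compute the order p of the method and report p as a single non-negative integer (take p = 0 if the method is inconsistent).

2

b = (959/2496, -1737/4160, -1/6, 6/5)
c = (0, 8/3, -129/52, 1)
Ac = (0, 0, -10/3, -487/156)
Σ b_i: 959/2496·1 + (-1737/4160)·1 + (-1/6)·1 + 6/5·1 = 1 ✓
b·c: (-1737/4160)·8/3 + (-1/6)·(-129/52) + 6/5·1 = 1/2 ✓
b·c²: (-1737/4160)·64/9 + (-1/6)·16641/2704 + 6/5·1 = -15115/5408 ≠ 1/3 ⇒ order 2.
b·Ac: (-1/6)·(-10/3) + 6/5·(-487/156) = -3733/1170 ≠ 1/6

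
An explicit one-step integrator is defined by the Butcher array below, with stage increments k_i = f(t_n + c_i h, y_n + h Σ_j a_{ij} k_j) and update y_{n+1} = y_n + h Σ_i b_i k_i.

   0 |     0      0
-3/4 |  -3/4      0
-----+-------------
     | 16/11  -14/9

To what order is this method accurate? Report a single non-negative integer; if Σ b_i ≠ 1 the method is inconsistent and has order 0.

b = (16/11, -14/9)
c = (0, -3/4)
Σ b_i: 16/11·1 + (-14/9)·1 = -10/99 ≠ 1 ⇒ order 0.

0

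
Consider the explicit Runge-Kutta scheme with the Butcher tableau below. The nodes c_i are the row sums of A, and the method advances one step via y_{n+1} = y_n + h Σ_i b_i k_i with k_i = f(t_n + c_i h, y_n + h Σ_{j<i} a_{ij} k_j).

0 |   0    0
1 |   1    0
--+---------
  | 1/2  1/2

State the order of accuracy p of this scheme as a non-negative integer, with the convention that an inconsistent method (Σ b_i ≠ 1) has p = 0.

b = (1/2, 1/2)
c = (0, 1)
Σ b_i: 1/2·1 + 1/2·1 = 1 ✓
b·c: 1/2·1 = 1/2 ✓; 2 stages ⇒ order 2.

2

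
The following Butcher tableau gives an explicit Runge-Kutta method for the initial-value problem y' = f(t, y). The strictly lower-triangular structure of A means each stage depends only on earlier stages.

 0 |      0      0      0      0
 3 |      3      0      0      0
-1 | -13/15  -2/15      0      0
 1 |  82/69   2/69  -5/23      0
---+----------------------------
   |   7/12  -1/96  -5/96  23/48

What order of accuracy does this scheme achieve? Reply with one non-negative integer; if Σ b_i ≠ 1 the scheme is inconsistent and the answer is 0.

b = (7/12, -1/96, -5/96, 23/48)
c = (0, 3, -1, 1)
Ac = (0, 0, -2/5, 7/23)
Σ b_i: 7/12·1 + (-1/96)·1 + (-5/96)·1 + 23/48·1 = 1 ✓
b·c: (-1/96)·3 + (-5/96)·(-1) + 23/48·1 = 1/2 ✓
b·c²: (-1/96)·9 + (-5/96)·1 + 23/48·1 = 1/3 ✓
b·Ac: (-5/96)·(-2/5) + 23/48·7/23 = 1/6 ✓
b·c³: (-1/96)·27 + (-5/96)·(-1) + 23/48·1 = 1/4 ✓
b·(c∘Ac): (-5/96)·2/5 + 23/48·7/23 = 1/8 ✓
b·Ac²: (-5/96)·(-6/5) + 23/48·1/23 = 1/12 ✓
b·A²c: 23/48·2/23 = 1/24 ✓; 4 stages ⇒ order 4.

4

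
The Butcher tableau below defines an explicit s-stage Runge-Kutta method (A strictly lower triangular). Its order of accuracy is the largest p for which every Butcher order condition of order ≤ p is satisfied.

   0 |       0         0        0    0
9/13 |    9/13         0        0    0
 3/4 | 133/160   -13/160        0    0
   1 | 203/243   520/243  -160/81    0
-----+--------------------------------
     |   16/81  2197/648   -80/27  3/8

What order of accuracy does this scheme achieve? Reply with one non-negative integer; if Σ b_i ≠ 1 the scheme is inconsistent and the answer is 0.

4

b = (16/81, 2197/648, -80/27, 3/8)
c = (0, 9/13, 3/4, 1)
Ac = (0, 0, -9/160, 0)
Σ b_i: 16/81·1 + 2197/648·1 + (-80/27)·1 + 3/8·1 = 1 ✓
b·c: 2197/648·9/13 + (-80/27)·3/4 + 3/8·1 = 1/2 ✓
b·c²: 2197/648·81/169 + (-80/27)·9/16 + 3/8·1 = 1/3 ✓
b·Ac: (-80/27)·(-9/160) = 1/6 ✓
b·c³: 2197/648·729/2197 + (-80/27)·27/64 + 3/8·1 = 1/4 ✓
b·(c∘Ac): (-80/27)·(-27/640) = 1/8 ✓
b·Ac²: (-80/27)·(-81/2080) + 3/8·(-10/117) = 1/12 ✓
b·A²c: 3/8·1/9 = 1/24 ✓; 4 stages ⇒ order 4.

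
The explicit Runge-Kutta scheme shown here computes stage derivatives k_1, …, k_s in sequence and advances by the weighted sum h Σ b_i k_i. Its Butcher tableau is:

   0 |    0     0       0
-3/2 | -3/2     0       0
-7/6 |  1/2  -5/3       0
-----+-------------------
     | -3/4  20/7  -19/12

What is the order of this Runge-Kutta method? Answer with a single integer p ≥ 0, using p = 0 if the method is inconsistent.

b = (-3/4, 20/7, -19/12)
c = (0, -3/2, -7/6)
Ac = (0, 0, 5/2)
Σ b_i: (-3/4)·1 + 20/7·1 + (-19/12)·1 = 11/21 ≠ 1 ⇒ order 0.

0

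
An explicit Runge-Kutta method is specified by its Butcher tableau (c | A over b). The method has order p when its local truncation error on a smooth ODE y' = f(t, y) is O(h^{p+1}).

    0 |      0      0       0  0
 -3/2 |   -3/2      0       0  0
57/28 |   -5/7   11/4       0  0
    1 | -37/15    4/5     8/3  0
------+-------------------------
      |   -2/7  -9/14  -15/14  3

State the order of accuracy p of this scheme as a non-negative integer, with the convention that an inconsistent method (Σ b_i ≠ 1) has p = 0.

1

b = (-2/7, -9/14, -15/14, 3)
c = (0, -3/2, 57/28, 1)
Ac = (0, 0, -33/8, 148/35)
Σ b_i: (-2/7)·1 + (-9/14)·1 + (-15/14)·1 + 3·1 = 1 ✓
b·c: (-9/14)·(-3/2) + (-15/14)·57/28 + 3·1 = 699/392 ≠ 1/2 ⇒ order 1.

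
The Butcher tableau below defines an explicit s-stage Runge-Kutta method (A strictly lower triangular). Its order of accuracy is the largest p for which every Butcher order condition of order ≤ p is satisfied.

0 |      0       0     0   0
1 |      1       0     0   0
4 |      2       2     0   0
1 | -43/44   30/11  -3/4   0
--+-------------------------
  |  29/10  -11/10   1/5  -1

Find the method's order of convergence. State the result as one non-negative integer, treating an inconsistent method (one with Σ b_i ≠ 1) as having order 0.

1

b = (29/10, -11/10, 1/5, -1)
c = (0, 1, 4, 1)
Ac = (0, 0, 2, -3/11)
Σ b_i: 29/10·1 + (-11/10)·1 + 1/5·1 + (-1)·1 = 1 ✓
b·c: (-11/10)·1 + 1/5·4 + (-1)·1 = -13/10 ≠ 1/2 ⇒ order 1.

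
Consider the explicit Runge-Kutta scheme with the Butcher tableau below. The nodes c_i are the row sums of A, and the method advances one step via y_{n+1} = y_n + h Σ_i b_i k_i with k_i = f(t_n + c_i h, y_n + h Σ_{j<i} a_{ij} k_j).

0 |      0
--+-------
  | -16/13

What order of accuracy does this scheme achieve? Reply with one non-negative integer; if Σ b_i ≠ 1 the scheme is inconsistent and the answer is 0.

0

b = (-16/13)
c = (0)
Σ b_i: (-16/13)·1 = -16/13 ≠ 1 ⇒ order 0.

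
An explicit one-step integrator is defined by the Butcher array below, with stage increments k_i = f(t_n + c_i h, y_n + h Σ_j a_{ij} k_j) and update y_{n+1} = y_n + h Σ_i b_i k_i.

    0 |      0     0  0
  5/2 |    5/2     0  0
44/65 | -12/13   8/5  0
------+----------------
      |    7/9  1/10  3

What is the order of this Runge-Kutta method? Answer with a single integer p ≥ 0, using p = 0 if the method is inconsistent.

0

b = (7/9, 1/10, 3)
c = (0, 5/2, 44/65)
Ac = (0, 0, 4)
Σ b_i: 7/9·1 + 1/10·1 + 3·1 = 349/90 ≠ 1 ⇒ order 0.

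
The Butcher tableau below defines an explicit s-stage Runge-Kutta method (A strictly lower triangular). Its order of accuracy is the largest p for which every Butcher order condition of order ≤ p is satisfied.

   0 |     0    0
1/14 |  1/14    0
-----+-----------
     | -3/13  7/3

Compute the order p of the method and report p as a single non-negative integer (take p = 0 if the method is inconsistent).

b = (-3/13, 7/3)
c = (0, 1/14)
Σ b_i: (-3/13)·1 + 7/3·1 = 82/39 ≠ 1 ⇒ order 0.

0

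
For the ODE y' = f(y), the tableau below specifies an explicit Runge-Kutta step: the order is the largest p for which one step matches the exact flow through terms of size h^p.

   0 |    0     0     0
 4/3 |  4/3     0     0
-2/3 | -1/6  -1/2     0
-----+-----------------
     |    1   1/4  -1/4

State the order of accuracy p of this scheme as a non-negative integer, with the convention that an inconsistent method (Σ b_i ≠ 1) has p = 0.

b = (1, 1/4, -1/4)
c = (0, 4/3, -2/3)
Ac = (0, 0, -2/3)
Σ b_i: 1·1 + 1/4·1 + (-1/4)·1 = 1 ✓
b·c: 1/4·4/3 + (-1/4)·(-2/3) = 1/2 ✓
b·c²: 1/4·16/9 + (-1/4)·4/9 = 1/3 ✓
b·Ac: (-1/4)·(-2/3) = 1/6 ✓; 3 stages ⇒ order 3.

3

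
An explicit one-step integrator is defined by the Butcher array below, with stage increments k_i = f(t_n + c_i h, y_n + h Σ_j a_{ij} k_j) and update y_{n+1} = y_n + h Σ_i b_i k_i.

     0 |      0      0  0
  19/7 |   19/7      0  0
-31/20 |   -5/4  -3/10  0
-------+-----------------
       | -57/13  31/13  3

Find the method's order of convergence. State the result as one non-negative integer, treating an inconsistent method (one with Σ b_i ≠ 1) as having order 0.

b = (-57/13, 31/13, 3)
c = (0, 19/7, -31/20)
Ac = (0, 0, -57/70)
Σ b_i: (-57/13)·1 + 31/13·1 + 3·1 = 1 ✓
b·c: 31/13·19/7 + 3·(-31/20) = 3317/1820 ≠ 1/2 ⇒ order 1.

1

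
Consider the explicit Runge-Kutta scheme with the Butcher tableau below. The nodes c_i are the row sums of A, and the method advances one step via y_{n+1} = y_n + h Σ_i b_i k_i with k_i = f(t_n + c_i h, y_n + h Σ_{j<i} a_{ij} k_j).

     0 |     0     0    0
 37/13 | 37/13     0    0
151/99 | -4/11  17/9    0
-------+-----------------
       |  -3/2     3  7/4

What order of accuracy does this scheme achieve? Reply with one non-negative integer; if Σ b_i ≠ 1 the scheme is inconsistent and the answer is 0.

b = (-3/2, 3, 7/4)
c = (0, 37/13, 151/99)
Ac = (0, 0, 629/117)
Σ b_i: (-3/2)·1 + 3·1 + 7/4·1 = 13/4 ≠ 1 ⇒ order 0.

0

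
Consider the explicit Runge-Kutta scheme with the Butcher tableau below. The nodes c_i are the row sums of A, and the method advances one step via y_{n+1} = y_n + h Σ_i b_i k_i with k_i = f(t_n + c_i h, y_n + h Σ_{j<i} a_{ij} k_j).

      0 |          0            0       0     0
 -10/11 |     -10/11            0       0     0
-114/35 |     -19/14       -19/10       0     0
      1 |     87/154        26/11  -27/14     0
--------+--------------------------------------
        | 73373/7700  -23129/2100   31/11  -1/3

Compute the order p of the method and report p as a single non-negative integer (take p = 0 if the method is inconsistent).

2

b = (73373/7700, -23129/2100, 31/11, -1/3)
c = (0, -10/11, -114/35, 1)
Ac = (0, 0, 19/11, 122519/29645)
Σ b_i: 73373/7700·1 + (-23129/2100)·1 + 31/11·1 + (-1/3)·1 = 1 ✓
b·c: (-23129/2100)·(-10/11) + 31/11·(-114/35) + (-1/3)·1 = 1/2 ✓
b·c²: (-23129/2100)·100/121 + 31/11·12996/1225 + (-1/3)·1 = 3033036/148225 ≠ 1/3 ⇒ order 2.
b·Ac: 31/11·19/11 + (-1/3)·122519/29645 = 310396/88935 ≠ 1/6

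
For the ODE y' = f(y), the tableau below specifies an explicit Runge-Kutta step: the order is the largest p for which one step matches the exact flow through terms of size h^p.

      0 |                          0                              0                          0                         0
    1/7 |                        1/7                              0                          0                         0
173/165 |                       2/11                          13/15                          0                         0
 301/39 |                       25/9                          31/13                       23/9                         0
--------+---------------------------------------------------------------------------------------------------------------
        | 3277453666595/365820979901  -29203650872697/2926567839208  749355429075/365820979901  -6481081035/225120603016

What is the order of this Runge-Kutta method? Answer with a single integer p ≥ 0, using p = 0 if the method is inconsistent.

b = (3277453666595/365820979901, -29203650872697/2926567839208, 749355429075/365820979901, -6481081035/225120603016)
c = (0, 1/7, 173/165, 301/39)
Ac = (0, 0, 13/105, 408124/135135)
Σ b_i: 3277453666595/365820979901·1 + (-29203650872697/2926567839208)·1 + 749355429075/365820979901·1 + (-6481081035/225120603016)·1 = 1 ✓
b·c: (-29203650872697/2926567839208)·1/7 + 749355429075/365820979901·173/165 + (-6481081035/225120603016)·301/39 = 1/2 ✓
b·c²: (-29203650872697/2926567839208)·1/49 + 749355429075/365820979901·29929/27225 + (-6481081035/225120603016)·90601/1521 = 1/3 ✓
b·Ac: 749355429075/365820979901·13/105 + (-6481081035/225120603016)·408124/135135 = 1/6 ✓
b·c³: (-29203650872697/2926567839208)·1/343 + 749355429075/365820979901·5177717/4492125 + (-6481081035/225120603016)·27270901/59319 = -4666797691204013/428010546484170 ≠ 1/4 ⇒ order 3.
b·(c∘Ac): 749355429075/365820979901·2249/17325 + (-6481081035/225120603016)·17549332/752895 = -18674524950457/46093443467526 ≠ 1/8
b·Ac²: 749355429075/365820979901·13/735 + (-6481081035/225120603016)·446085554/156080925 = -17960724241171/390021444725220 ≠ 1/12
b·A²c: (-6481081035/225120603016)·299/945 = -43063182877/4727532663336 ≠ 1/24

3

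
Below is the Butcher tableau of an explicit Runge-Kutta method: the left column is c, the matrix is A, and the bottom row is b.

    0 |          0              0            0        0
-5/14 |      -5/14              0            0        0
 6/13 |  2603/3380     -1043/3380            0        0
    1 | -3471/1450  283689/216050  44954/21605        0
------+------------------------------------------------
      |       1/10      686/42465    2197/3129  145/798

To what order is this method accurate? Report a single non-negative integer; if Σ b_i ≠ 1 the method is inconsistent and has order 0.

4

b = (1/10, 686/42465, 2197/3129, 145/798)
c = (0, -5/14, 6/13, 1)
Ac = (0, 0, 149/1352, 57/116)
Σ b_i: 1/10·1 + 686/42465·1 + 2197/3129·1 + 145/798·1 = 1 ✓
b·c: 686/42465·(-5/14) + 2197/3129·6/13 + 145/798·1 = 1/2 ✓
b·c²: 686/42465·25/196 + 2197/3129·36/169 + 145/798·1 = 1/3 ✓
b·Ac: 2197/3129·149/1352 + 145/798·57/116 = 1/6 ✓
b·c³: 686/42465·(-125/2744) + 2197/3129·216/2197 + 145/798·1 = 1/4 ✓
b·(c∘Ac): 2197/3129·447/8788 + 145/798·57/116 = 1/8 ✓
b·Ac²: 2197/3129·(-745/18928) + 145/798·171/280 = 1/12 ✓
b·A²c: 145/798·133/580 = 1/24 ✓; 4 stages ⇒ order 4.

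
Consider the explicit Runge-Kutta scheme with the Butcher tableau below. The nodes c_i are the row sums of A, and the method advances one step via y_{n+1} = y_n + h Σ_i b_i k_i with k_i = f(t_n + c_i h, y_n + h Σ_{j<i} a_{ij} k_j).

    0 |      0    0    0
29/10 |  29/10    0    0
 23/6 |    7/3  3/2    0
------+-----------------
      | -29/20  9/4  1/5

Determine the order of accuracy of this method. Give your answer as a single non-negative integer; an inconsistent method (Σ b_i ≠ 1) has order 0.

b = (-29/20, 9/4, 1/5)
c = (0, 29/10, 23/6)
Ac = (0, 0, 87/20)
Σ b_i: (-29/20)·1 + 9/4·1 + 1/5·1 = 1 ✓
b·c: 9/4·29/10 + 1/5·23/6 = 175/24 ≠ 1/2 ⇒ order 1.

1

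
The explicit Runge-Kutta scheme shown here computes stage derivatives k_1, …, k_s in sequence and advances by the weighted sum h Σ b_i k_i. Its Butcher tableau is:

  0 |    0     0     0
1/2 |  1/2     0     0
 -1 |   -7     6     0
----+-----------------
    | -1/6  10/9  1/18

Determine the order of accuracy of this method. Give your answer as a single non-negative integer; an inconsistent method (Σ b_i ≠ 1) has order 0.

3

b = (-1/6, 10/9, 1/18)
c = (0, 1/2, -1)
Ac = (0, 0, 3)
Σ b_i: (-1/6)·1 + 10/9·1 + 1/18·1 = 1 ✓
b·c: 10/9·1/2 + 1/18·(-1) = 1/2 ✓
b·c²: 10/9·1/4 + 1/18·1 = 1/3 ✓
b·Ac: 1/18·3 = 1/6 ✓; 3 stages ⇒ order 3.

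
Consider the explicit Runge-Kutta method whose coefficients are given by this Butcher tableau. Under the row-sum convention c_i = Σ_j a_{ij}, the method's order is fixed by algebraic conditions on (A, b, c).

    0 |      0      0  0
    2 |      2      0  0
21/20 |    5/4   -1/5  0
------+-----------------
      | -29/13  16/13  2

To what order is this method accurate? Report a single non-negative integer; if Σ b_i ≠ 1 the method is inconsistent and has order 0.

b = (-29/13, 16/13, 2)
c = (0, 2, 21/20)
Ac = (0, 0, -2/5)
Σ b_i: (-29/13)·1 + 16/13·1 + 2·1 = 1 ✓
b·c: 16/13·2 + 2·21/20 = 593/130 ≠ 1/2 ⇒ order 1.

1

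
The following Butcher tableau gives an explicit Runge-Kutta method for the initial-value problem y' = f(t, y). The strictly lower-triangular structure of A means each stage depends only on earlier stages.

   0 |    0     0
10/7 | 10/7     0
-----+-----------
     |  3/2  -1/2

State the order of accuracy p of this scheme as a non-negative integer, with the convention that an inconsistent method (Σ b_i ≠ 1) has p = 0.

b = (3/2, -1/2)
c = (0, 10/7)
Σ b_i: 3/2·1 + (-1/2)·1 = 1 ✓
b·c: (-1/2)·10/7 = -5/7 ≠ 1/2 ⇒ order 1.

1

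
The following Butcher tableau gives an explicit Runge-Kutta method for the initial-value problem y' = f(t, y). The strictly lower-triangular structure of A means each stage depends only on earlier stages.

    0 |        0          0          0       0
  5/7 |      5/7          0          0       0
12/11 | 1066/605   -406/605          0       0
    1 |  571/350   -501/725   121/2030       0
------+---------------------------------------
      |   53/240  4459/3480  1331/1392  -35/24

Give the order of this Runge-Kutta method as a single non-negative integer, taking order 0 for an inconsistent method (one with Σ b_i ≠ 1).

4

b = (53/240, 4459/3480, 1331/1392, -35/24)
c = (0, 5/7, 12/11, 1)
Ac = (0, 0, -58/121, -3/7)
Σ b_i: 53/240·1 + 4459/3480·1 + 1331/1392·1 + (-35/24)·1 = 1 ✓
b·c: 4459/3480·5/7 + 1331/1392·12/11 + (-35/24)·1 = 1/2 ✓
b·c²: 4459/3480·25/49 + 1331/1392·144/121 + (-35/24)·1 = 1/3 ✓
b·Ac: 1331/1392·(-58/121) + (-35/24)·(-3/7) = 1/6 ✓
b·c³: 4459/3480·125/343 + 1331/1392·1728/1331 + (-35/24)·1 = 1/4 ✓
b·(c∘Ac): 1331/1392·(-696/1331) + (-35/24)·(-3/7) = 1/8 ✓
b·Ac²: 1331/1392·(-290/847) + (-35/24)·(-69/245) = 1/12 ✓
b·A²c: (-35/24)·(-1/35) = 1/24 ✓; 4 stages ⇒ order 4.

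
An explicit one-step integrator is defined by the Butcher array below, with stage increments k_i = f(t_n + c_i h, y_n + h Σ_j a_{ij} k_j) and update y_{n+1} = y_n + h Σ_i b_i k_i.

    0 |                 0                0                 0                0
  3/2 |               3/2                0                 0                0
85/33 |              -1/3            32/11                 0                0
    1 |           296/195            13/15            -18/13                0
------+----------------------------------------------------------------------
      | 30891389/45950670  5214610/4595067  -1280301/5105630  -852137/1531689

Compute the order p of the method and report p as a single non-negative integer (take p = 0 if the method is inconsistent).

b = (30891389/45950670, 5214610/4595067, -1280301/5105630, -852137/1531689)
c = (0, 3/2, 85/33, 1)
Ac = (0, 0, 48/11, -3241/1430)
Σ b_i: 30891389/45950670·1 + 5214610/4595067·1 + (-1280301/5105630)·1 + (-852137/1531689)·1 = 1 ✓
b·c: 5214610/4595067·3/2 + (-1280301/5105630)·85/33 + (-852137/1531689)·1 = 1/2 ✓
b·c²: 5214610/4595067·9/4 + (-1280301/5105630)·7225/1089 + (-852137/1531689)·1 = 1/3 ✓
b·Ac: (-1280301/5105630)·48/11 + (-852137/1531689)·(-3241/1430) = 1/6 ✓
b·c³: 5214610/4595067·27/8 + (-1280301/5105630)·614125/35937 + (-852137/1531689)·1 = -204520049/202182948 ≠ 1/4 ⇒ order 3.
b·(c∘Ac): (-1280301/5105630)·1360/121 + (-852137/1531689)·(-3241/1430) = -23857361/15316890 ≠ 1/8
b·Ac²: (-1280301/5105630)·72/11 + (-852137/1531689)·(-227653/31460) = 160698839/67394316 ≠ 1/12
b·A²c: (-852137/1531689)·(-864/143) = 1716192/510563 ≠ 1/24

3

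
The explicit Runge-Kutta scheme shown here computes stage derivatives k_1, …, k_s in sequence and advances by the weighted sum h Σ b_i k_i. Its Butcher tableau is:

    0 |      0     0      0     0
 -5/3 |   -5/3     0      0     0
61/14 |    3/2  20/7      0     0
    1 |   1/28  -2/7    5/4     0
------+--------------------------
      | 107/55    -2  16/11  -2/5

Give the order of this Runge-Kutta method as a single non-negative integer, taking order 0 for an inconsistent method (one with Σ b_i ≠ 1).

b = (107/55, -2, 16/11, -2/5)
c = (0, -5/3, 61/14, 1)
Ac = (0, 0, -100/21, 995/168)
Σ b_i: 107/55·1 + (-2)·1 + 16/11·1 + (-2/5)·1 = 1 ✓
b·c: (-2)·(-5/3) + 16/11·61/14 + (-2/5)·1 = 10708/1155 ≠ 1/2 ⇒ order 1.

1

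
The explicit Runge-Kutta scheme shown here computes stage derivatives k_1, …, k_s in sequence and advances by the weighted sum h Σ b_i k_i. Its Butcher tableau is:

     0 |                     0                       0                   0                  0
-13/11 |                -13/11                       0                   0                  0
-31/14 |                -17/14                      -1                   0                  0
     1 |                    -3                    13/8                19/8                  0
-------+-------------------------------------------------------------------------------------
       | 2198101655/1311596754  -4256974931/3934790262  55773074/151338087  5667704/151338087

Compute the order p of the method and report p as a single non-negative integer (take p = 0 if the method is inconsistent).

3

b = (2198101655/1311596754, -4256974931/3934790262, 55773074/151338087, 5667704/151338087)
c = (0, -13/11, -31/14, 1)
Ac = (0, 0, 13/11, -8845/1232)
Σ b_i: 2198101655/1311596754·1 + (-4256974931/3934790262)·1 + 55773074/151338087·1 + 5667704/151338087·1 = 1 ✓
b·c: (-4256974931/3934790262)·(-13/11) + 55773074/151338087·(-31/14) + 5667704/151338087·1 = 1/2 ✓
b·c²: (-4256974931/3934790262)·169/121 + 55773074/151338087·961/196 + 5667704/151338087·1 = 1/3 ✓
b·Ac: 55773074/151338087·13/11 + 5667704/151338087·(-8845/1232) = 1/6 ✓
b·c³: (-4256974931/3934790262)·(-2197/1331) + 55773074/151338087·(-29791/2744) + 5667704/151338087·1 = -33837851585/15537376932 ≠ 1/4 ⇒ order 3.
b·(c∘Ac): 55773074/151338087·(-403/154) + 5667704/151338087·(-8845/1232) = -1368709717/1109812638 ≠ 1/8
b·Ac²: 55773074/151338087·(-169/121) + 5667704/151338087·2639951/189728 = 33016309/5179125644 ≠ 1/12
b·A²c: 5667704/151338087·247/88 = 174990361/1664718957 ≠ 1/24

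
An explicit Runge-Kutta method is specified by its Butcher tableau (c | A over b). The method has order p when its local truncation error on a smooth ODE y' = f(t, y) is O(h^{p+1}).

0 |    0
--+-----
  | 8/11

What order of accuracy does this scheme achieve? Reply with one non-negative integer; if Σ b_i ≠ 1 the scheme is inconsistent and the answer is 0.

b = (8/11)
c = (0)
Σ b_i: 8/11·1 = 8/11 ≠ 1 ⇒ order 0.

0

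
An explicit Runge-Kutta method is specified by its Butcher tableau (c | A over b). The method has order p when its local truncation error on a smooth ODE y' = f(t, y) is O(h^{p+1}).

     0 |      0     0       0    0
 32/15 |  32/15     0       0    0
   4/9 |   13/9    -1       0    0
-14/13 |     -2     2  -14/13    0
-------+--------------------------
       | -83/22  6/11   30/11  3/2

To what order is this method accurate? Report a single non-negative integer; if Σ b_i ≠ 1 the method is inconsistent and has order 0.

b = (-83/22, 6/11, 30/11, 3/2)
c = (0, 32/15, 4/9, -14/13)
Ac = (0, 0, -32/15, 2216/585)
Σ b_i: (-83/22)·1 + 6/11·1 + 30/11·1 + 3/2·1 = 1 ✓
b·c: 6/11·32/15 + 30/11·4/9 + 3/2·(-14/13) = 1631/2145 ≠ 1/2 ⇒ order 1.

1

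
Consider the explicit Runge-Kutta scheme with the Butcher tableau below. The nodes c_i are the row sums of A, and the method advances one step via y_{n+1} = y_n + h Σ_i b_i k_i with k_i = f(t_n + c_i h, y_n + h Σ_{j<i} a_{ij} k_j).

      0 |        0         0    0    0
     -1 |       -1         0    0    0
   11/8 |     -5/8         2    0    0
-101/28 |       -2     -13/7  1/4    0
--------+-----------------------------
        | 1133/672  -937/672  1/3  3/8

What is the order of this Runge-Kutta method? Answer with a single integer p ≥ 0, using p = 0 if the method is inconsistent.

b = (1133/672, -937/672, 1/3, 3/8)
c = (0, -1, 11/8, -101/28)
Ac = (0, 0, -2, 493/224)
Σ b_i: 1133/672·1 + (-937/672)·1 + 1/3·1 + 3/8·1 = 1 ✓
b·c: (-937/672)·(-1) + 1/3·11/8 + 3/8·(-101/28) = 1/2 ✓
b·c²: (-937/672)·1 + 1/3·121/64 + 3/8·10201/784 = 77431/18816 ≠ 1/3 ⇒ order 2.
b·Ac: 1/3·(-2) + 3/8·493/224 = 853/5376 ≠ 1/6

2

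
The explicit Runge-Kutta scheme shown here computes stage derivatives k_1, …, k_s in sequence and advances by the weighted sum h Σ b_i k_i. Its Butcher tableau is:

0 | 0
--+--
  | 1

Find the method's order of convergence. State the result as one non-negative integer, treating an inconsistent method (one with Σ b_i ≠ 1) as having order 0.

b = (1)
c = (0)
Σ b_i: 1·1 = 1 ✓; 1 stage ⇒ order 1.

1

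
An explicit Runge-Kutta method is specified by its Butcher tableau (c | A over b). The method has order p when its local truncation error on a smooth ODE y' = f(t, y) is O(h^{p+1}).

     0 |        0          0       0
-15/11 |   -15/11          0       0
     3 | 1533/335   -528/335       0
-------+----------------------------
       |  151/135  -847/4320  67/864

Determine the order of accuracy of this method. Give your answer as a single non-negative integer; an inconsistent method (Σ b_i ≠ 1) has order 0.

3

b = (151/135, -847/4320, 67/864)
c = (0, -15/11, 3)
Ac = (0, 0, 144/67)
Σ b_i: 151/135·1 + (-847/4320)·1 + 67/864·1 = 1 ✓
b·c: (-847/4320)·(-15/11) + 67/864·3 = 1/2 ✓
b·c²: (-847/4320)·225/121 + 67/864·9 = 1/3 ✓
b·Ac: 67/864·144/67 = 1/6 ✓; 3 stages ⇒ order 3.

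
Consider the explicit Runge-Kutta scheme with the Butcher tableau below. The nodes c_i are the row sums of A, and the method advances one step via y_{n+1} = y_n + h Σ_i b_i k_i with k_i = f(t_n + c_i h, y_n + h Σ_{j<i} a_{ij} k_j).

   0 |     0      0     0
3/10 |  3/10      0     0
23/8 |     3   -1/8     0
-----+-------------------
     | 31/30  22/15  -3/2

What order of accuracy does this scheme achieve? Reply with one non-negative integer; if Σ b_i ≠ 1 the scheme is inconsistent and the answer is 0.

1

b = (31/30, 22/15, -3/2)
c = (0, 3/10, 23/8)
Ac = (0, 0, -3/80)
Σ b_i: 31/30·1 + 22/15·1 + (-3/2)·1 = 1 ✓
b·c: 22/15·3/10 + (-3/2)·23/8 = -1549/400 ≠ 1/2 ⇒ order 1.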